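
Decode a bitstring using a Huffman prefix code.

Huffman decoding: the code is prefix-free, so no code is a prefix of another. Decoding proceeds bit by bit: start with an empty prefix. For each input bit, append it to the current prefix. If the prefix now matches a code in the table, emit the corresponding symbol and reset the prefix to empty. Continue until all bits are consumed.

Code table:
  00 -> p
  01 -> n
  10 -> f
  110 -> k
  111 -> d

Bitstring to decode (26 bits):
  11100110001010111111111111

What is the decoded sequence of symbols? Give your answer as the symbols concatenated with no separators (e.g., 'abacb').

Answer: dpkpffdddd

Derivation:
Bit 0: prefix='1' (no match yet)
Bit 1: prefix='11' (no match yet)
Bit 2: prefix='111' -> emit 'd', reset
Bit 3: prefix='0' (no match yet)
Bit 4: prefix='00' -> emit 'p', reset
Bit 5: prefix='1' (no match yet)
Bit 6: prefix='11' (no match yet)
Bit 7: prefix='110' -> emit 'k', reset
Bit 8: prefix='0' (no match yet)
Bit 9: prefix='00' -> emit 'p', reset
Bit 10: prefix='1' (no match yet)
Bit 11: prefix='10' -> emit 'f', reset
Bit 12: prefix='1' (no match yet)
Bit 13: prefix='10' -> emit 'f', reset
Bit 14: prefix='1' (no match yet)
Bit 15: prefix='11' (no match yet)
Bit 16: prefix='111' -> emit 'd', reset
Bit 17: prefix='1' (no match yet)
Bit 18: prefix='11' (no match yet)
Bit 19: prefix='111' -> emit 'd', reset
Bit 20: prefix='1' (no match yet)
Bit 21: prefix='11' (no match yet)
Bit 22: prefix='111' -> emit 'd', reset
Bit 23: prefix='1' (no match yet)
Bit 24: prefix='11' (no match yet)
Bit 25: prefix='111' -> emit 'd', reset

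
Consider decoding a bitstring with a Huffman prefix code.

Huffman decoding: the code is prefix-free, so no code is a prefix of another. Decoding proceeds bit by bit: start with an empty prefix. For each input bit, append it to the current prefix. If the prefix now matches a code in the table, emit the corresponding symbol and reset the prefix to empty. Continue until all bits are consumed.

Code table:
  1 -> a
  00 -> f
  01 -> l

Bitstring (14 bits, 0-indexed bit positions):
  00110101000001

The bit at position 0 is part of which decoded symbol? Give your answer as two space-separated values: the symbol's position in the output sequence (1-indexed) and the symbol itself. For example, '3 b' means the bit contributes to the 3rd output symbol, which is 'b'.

Bit 0: prefix='0' (no match yet)
Bit 1: prefix='00' -> emit 'f', reset
Bit 2: prefix='1' -> emit 'a', reset
Bit 3: prefix='1' -> emit 'a', reset
Bit 4: prefix='0' (no match yet)

Answer: 1 f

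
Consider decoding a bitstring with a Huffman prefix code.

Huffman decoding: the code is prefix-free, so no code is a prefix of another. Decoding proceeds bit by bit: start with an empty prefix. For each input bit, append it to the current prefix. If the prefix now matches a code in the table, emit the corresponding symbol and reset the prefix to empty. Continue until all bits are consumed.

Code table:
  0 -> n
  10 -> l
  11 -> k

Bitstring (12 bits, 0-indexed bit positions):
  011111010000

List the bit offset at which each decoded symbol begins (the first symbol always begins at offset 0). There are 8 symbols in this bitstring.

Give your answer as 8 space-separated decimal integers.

Bit 0: prefix='0' -> emit 'n', reset
Bit 1: prefix='1' (no match yet)
Bit 2: prefix='11' -> emit 'k', reset
Bit 3: prefix='1' (no match yet)
Bit 4: prefix='11' -> emit 'k', reset
Bit 5: prefix='1' (no match yet)
Bit 6: prefix='10' -> emit 'l', reset
Bit 7: prefix='1' (no match yet)
Bit 8: prefix='10' -> emit 'l', reset
Bit 9: prefix='0' -> emit 'n', reset
Bit 10: prefix='0' -> emit 'n', reset
Bit 11: prefix='0' -> emit 'n', reset

Answer: 0 1 3 5 7 9 10 11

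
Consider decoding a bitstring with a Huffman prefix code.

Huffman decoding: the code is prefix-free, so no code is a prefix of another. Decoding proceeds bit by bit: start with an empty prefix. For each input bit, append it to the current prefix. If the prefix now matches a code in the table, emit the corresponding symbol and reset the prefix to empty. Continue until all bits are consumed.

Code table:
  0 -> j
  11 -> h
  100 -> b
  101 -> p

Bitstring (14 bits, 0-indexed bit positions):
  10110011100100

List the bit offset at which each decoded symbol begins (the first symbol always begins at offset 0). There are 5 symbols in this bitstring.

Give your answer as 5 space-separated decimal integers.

Bit 0: prefix='1' (no match yet)
Bit 1: prefix='10' (no match yet)
Bit 2: prefix='101' -> emit 'p', reset
Bit 3: prefix='1' (no match yet)
Bit 4: prefix='10' (no match yet)
Bit 5: prefix='100' -> emit 'b', reset
Bit 6: prefix='1' (no match yet)
Bit 7: prefix='11' -> emit 'h', reset
Bit 8: prefix='1' (no match yet)
Bit 9: prefix='10' (no match yet)
Bit 10: prefix='100' -> emit 'b', reset
Bit 11: prefix='1' (no match yet)
Bit 12: prefix='10' (no match yet)
Bit 13: prefix='100' -> emit 'b', reset

Answer: 0 3 6 8 11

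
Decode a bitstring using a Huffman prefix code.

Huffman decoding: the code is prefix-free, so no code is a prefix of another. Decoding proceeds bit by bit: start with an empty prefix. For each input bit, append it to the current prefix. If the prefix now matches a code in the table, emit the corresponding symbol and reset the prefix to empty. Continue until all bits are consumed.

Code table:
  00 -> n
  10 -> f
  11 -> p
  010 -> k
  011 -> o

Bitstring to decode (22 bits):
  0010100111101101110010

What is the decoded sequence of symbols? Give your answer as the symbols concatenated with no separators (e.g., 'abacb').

Bit 0: prefix='0' (no match yet)
Bit 1: prefix='00' -> emit 'n', reset
Bit 2: prefix='1' (no match yet)
Bit 3: prefix='10' -> emit 'f', reset
Bit 4: prefix='1' (no match yet)
Bit 5: prefix='10' -> emit 'f', reset
Bit 6: prefix='0' (no match yet)
Bit 7: prefix='01' (no match yet)
Bit 8: prefix='011' -> emit 'o', reset
Bit 9: prefix='1' (no match yet)
Bit 10: prefix='11' -> emit 'p', reset
Bit 11: prefix='0' (no match yet)
Bit 12: prefix='01' (no match yet)
Bit 13: prefix='011' -> emit 'o', reset
Bit 14: prefix='0' (no match yet)
Bit 15: prefix='01' (no match yet)
Bit 16: prefix='011' -> emit 'o', reset
Bit 17: prefix='1' (no match yet)
Bit 18: prefix='10' -> emit 'f', reset
Bit 19: prefix='0' (no match yet)
Bit 20: prefix='01' (no match yet)
Bit 21: prefix='010' -> emit 'k', reset

Answer: nffopoofk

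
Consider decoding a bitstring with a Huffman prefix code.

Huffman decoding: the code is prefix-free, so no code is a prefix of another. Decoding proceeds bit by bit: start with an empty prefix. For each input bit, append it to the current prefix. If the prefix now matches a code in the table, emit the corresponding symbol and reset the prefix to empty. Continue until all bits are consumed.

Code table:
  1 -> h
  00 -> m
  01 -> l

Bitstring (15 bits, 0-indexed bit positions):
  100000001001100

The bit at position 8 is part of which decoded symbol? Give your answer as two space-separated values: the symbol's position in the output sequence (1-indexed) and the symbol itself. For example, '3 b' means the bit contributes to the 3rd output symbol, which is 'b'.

Answer: 5 l

Derivation:
Bit 0: prefix='1' -> emit 'h', reset
Bit 1: prefix='0' (no match yet)
Bit 2: prefix='00' -> emit 'm', reset
Bit 3: prefix='0' (no match yet)
Bit 4: prefix='00' -> emit 'm', reset
Bit 5: prefix='0' (no match yet)
Bit 6: prefix='00' -> emit 'm', reset
Bit 7: prefix='0' (no match yet)
Bit 8: prefix='01' -> emit 'l', reset
Bit 9: prefix='0' (no match yet)
Bit 10: prefix='00' -> emit 'm', reset
Bit 11: prefix='1' -> emit 'h', reset
Bit 12: prefix='1' -> emit 'h', reset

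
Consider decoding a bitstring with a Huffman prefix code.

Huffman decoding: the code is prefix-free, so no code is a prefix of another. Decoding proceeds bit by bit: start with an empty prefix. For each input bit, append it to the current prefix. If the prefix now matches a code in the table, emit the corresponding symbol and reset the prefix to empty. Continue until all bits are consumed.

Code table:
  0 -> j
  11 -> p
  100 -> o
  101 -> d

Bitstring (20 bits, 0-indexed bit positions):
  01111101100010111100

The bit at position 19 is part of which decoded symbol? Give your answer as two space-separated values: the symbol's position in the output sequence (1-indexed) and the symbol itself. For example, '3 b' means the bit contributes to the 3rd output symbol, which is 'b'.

Bit 0: prefix='0' -> emit 'j', reset
Bit 1: prefix='1' (no match yet)
Bit 2: prefix='11' -> emit 'p', reset
Bit 3: prefix='1' (no match yet)
Bit 4: prefix='11' -> emit 'p', reset
Bit 5: prefix='1' (no match yet)
Bit 6: prefix='10' (no match yet)
Bit 7: prefix='101' -> emit 'd', reset
Bit 8: prefix='1' (no match yet)
Bit 9: prefix='10' (no match yet)
Bit 10: prefix='100' -> emit 'o', reset
Bit 11: prefix='0' -> emit 'j', reset
Bit 12: prefix='1' (no match yet)
Bit 13: prefix='10' (no match yet)
Bit 14: prefix='101' -> emit 'd', reset
Bit 15: prefix='1' (no match yet)
Bit 16: prefix='11' -> emit 'p', reset
Bit 17: prefix='1' (no match yet)
Bit 18: prefix='10' (no match yet)
Bit 19: prefix='100' -> emit 'o', reset

Answer: 9 o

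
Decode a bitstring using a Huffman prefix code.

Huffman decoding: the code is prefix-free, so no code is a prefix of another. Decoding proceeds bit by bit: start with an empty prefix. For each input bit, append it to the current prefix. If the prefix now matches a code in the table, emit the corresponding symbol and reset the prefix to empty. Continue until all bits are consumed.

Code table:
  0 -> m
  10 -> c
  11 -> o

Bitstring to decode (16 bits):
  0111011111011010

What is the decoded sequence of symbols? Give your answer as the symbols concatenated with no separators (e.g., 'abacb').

Answer: mocoocomc

Derivation:
Bit 0: prefix='0' -> emit 'm', reset
Bit 1: prefix='1' (no match yet)
Bit 2: prefix='11' -> emit 'o', reset
Bit 3: prefix='1' (no match yet)
Bit 4: prefix='10' -> emit 'c', reset
Bit 5: prefix='1' (no match yet)
Bit 6: prefix='11' -> emit 'o', reset
Bit 7: prefix='1' (no match yet)
Bit 8: prefix='11' -> emit 'o', reset
Bit 9: prefix='1' (no match yet)
Bit 10: prefix='10' -> emit 'c', reset
Bit 11: prefix='1' (no match yet)
Bit 12: prefix='11' -> emit 'o', reset
Bit 13: prefix='0' -> emit 'm', reset
Bit 14: prefix='1' (no match yet)
Bit 15: prefix='10' -> emit 'c', reset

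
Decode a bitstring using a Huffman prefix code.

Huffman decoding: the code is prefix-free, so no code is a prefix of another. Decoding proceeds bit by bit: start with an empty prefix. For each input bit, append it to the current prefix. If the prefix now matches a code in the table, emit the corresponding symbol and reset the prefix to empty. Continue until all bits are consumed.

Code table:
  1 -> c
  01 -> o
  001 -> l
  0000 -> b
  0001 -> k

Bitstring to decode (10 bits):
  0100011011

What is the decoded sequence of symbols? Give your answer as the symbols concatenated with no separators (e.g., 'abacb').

Bit 0: prefix='0' (no match yet)
Bit 1: prefix='01' -> emit 'o', reset
Bit 2: prefix='0' (no match yet)
Bit 3: prefix='00' (no match yet)
Bit 4: prefix='000' (no match yet)
Bit 5: prefix='0001' -> emit 'k', reset
Bit 6: prefix='1' -> emit 'c', reset
Bit 7: prefix='0' (no match yet)
Bit 8: prefix='01' -> emit 'o', reset
Bit 9: prefix='1' -> emit 'c', reset

Answer: okcoc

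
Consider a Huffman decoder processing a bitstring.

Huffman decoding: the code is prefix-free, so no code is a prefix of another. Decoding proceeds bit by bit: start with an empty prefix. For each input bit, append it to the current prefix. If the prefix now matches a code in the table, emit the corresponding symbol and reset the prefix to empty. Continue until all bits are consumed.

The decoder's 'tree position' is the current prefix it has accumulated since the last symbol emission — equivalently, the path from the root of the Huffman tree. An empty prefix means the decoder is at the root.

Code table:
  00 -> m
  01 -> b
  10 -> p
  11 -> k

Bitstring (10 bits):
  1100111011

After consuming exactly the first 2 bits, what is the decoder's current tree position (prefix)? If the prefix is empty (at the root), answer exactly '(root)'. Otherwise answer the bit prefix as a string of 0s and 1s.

Answer: (root)

Derivation:
Bit 0: prefix='1' (no match yet)
Bit 1: prefix='11' -> emit 'k', reset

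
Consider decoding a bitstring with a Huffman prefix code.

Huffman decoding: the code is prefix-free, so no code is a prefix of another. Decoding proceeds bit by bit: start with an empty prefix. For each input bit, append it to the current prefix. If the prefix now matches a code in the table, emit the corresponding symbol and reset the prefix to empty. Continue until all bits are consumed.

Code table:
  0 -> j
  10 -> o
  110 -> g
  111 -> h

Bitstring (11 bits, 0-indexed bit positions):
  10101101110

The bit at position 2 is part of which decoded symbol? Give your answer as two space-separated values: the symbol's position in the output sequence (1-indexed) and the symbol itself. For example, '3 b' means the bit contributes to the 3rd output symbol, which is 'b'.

Bit 0: prefix='1' (no match yet)
Bit 1: prefix='10' -> emit 'o', reset
Bit 2: prefix='1' (no match yet)
Bit 3: prefix='10' -> emit 'o', reset
Bit 4: prefix='1' (no match yet)
Bit 5: prefix='11' (no match yet)
Bit 6: prefix='110' -> emit 'g', reset

Answer: 2 o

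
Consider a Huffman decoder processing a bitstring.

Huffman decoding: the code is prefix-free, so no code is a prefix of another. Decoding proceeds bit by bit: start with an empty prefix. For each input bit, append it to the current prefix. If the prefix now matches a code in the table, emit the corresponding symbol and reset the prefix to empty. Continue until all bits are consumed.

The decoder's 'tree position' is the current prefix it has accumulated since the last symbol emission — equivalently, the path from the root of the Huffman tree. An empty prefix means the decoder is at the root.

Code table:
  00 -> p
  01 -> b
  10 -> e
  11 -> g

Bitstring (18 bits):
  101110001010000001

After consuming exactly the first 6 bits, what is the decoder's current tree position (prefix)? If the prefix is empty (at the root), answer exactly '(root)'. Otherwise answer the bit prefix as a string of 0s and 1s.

Bit 0: prefix='1' (no match yet)
Bit 1: prefix='10' -> emit 'e', reset
Bit 2: prefix='1' (no match yet)
Bit 3: prefix='11' -> emit 'g', reset
Bit 4: prefix='1' (no match yet)
Bit 5: prefix='10' -> emit 'e', reset

Answer: (root)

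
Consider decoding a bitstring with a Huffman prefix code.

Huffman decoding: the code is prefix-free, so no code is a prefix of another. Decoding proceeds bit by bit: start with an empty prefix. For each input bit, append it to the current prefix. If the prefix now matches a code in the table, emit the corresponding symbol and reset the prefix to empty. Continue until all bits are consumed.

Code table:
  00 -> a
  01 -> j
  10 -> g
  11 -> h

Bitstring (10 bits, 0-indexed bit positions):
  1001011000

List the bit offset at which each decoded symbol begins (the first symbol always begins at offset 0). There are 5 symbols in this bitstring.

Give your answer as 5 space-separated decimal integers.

Bit 0: prefix='1' (no match yet)
Bit 1: prefix='10' -> emit 'g', reset
Bit 2: prefix='0' (no match yet)
Bit 3: prefix='01' -> emit 'j', reset
Bit 4: prefix='0' (no match yet)
Bit 5: prefix='01' -> emit 'j', reset
Bit 6: prefix='1' (no match yet)
Bit 7: prefix='10' -> emit 'g', reset
Bit 8: prefix='0' (no match yet)
Bit 9: prefix='00' -> emit 'a', reset

Answer: 0 2 4 6 8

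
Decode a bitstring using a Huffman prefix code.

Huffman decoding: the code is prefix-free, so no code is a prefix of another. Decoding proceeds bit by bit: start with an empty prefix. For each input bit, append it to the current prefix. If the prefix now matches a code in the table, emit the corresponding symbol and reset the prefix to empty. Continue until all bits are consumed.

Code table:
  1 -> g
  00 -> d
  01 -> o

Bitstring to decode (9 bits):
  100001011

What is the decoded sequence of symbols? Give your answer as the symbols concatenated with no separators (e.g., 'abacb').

Answer: gddgog

Derivation:
Bit 0: prefix='1' -> emit 'g', reset
Bit 1: prefix='0' (no match yet)
Bit 2: prefix='00' -> emit 'd', reset
Bit 3: prefix='0' (no match yet)
Bit 4: prefix='00' -> emit 'd', reset
Bit 5: prefix='1' -> emit 'g', reset
Bit 6: prefix='0' (no match yet)
Bit 7: prefix='01' -> emit 'o', reset
Bit 8: prefix='1' -> emit 'g', reset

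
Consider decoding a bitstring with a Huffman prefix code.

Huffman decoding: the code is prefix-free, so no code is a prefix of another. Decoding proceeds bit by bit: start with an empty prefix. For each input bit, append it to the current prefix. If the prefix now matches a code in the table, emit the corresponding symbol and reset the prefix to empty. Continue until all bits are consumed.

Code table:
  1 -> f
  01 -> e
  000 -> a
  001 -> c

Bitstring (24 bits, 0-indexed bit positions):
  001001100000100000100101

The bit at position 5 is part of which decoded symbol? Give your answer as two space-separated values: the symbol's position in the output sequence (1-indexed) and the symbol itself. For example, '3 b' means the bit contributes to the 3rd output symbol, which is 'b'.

Answer: 2 c

Derivation:
Bit 0: prefix='0' (no match yet)
Bit 1: prefix='00' (no match yet)
Bit 2: prefix='001' -> emit 'c', reset
Bit 3: prefix='0' (no match yet)
Bit 4: prefix='00' (no match yet)
Bit 5: prefix='001' -> emit 'c', reset
Bit 6: prefix='1' -> emit 'f', reset
Bit 7: prefix='0' (no match yet)
Bit 8: prefix='00' (no match yet)
Bit 9: prefix='000' -> emit 'a', reset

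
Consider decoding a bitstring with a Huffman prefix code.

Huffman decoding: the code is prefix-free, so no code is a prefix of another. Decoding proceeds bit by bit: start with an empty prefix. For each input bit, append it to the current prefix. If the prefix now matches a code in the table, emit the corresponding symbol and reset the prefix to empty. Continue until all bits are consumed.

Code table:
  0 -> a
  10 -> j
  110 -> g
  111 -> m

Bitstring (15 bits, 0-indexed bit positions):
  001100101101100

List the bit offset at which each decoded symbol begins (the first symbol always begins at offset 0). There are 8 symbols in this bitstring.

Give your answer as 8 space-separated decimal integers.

Bit 0: prefix='0' -> emit 'a', reset
Bit 1: prefix='0' -> emit 'a', reset
Bit 2: prefix='1' (no match yet)
Bit 3: prefix='11' (no match yet)
Bit 4: prefix='110' -> emit 'g', reset
Bit 5: prefix='0' -> emit 'a', reset
Bit 6: prefix='1' (no match yet)
Bit 7: prefix='10' -> emit 'j', reset
Bit 8: prefix='1' (no match yet)
Bit 9: prefix='11' (no match yet)
Bit 10: prefix='110' -> emit 'g', reset
Bit 11: prefix='1' (no match yet)
Bit 12: prefix='11' (no match yet)
Bit 13: prefix='110' -> emit 'g', reset
Bit 14: prefix='0' -> emit 'a', reset

Answer: 0 1 2 5 6 8 11 14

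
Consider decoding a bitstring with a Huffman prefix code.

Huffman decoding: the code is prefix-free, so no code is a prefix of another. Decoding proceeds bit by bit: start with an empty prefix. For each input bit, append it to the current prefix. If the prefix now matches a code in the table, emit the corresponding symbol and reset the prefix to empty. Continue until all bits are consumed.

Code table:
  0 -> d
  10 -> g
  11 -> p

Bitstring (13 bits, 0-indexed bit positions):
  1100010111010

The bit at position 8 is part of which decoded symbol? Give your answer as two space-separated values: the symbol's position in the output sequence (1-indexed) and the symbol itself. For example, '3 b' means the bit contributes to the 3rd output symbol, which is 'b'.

Answer: 6 p

Derivation:
Bit 0: prefix='1' (no match yet)
Bit 1: prefix='11' -> emit 'p', reset
Bit 2: prefix='0' -> emit 'd', reset
Bit 3: prefix='0' -> emit 'd', reset
Bit 4: prefix='0' -> emit 'd', reset
Bit 5: prefix='1' (no match yet)
Bit 6: prefix='10' -> emit 'g', reset
Bit 7: prefix='1' (no match yet)
Bit 8: prefix='11' -> emit 'p', reset
Bit 9: prefix='1' (no match yet)
Bit 10: prefix='10' -> emit 'g', reset
Bit 11: prefix='1' (no match yet)
Bit 12: prefix='10' -> emit 'g', reset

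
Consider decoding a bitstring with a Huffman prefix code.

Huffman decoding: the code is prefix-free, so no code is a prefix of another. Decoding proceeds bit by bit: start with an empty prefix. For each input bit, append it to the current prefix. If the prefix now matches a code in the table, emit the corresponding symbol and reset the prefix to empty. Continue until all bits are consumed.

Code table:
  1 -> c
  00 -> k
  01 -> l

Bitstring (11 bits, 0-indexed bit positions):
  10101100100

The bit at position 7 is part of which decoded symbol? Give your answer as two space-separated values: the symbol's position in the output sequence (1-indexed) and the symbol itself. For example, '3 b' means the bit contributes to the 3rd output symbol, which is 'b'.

Bit 0: prefix='1' -> emit 'c', reset
Bit 1: prefix='0' (no match yet)
Bit 2: prefix='01' -> emit 'l', reset
Bit 3: prefix='0' (no match yet)
Bit 4: prefix='01' -> emit 'l', reset
Bit 5: prefix='1' -> emit 'c', reset
Bit 6: prefix='0' (no match yet)
Bit 7: prefix='00' -> emit 'k', reset
Bit 8: prefix='1' -> emit 'c', reset
Bit 9: prefix='0' (no match yet)
Bit 10: prefix='00' -> emit 'k', reset

Answer: 5 k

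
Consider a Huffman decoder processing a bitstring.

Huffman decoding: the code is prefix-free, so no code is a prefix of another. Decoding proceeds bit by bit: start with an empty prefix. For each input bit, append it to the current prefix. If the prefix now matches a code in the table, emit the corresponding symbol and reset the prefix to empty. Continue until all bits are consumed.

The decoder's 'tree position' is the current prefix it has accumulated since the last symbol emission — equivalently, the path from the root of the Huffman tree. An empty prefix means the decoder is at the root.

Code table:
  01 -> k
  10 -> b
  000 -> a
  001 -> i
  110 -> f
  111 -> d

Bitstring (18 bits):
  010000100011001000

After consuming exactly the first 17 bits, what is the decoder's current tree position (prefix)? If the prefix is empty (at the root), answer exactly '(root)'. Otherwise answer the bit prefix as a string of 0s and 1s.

Answer: 00

Derivation:
Bit 0: prefix='0' (no match yet)
Bit 1: prefix='01' -> emit 'k', reset
Bit 2: prefix='0' (no match yet)
Bit 3: prefix='00' (no match yet)
Bit 4: prefix='000' -> emit 'a', reset
Bit 5: prefix='0' (no match yet)
Bit 6: prefix='01' -> emit 'k', reset
Bit 7: prefix='0' (no match yet)
Bit 8: prefix='00' (no match yet)
Bit 9: prefix='000' -> emit 'a', reset
Bit 10: prefix='1' (no match yet)
Bit 11: prefix='11' (no match yet)
Bit 12: prefix='110' -> emit 'f', reset
Bit 13: prefix='0' (no match yet)
Bit 14: prefix='01' -> emit 'k', reset
Bit 15: prefix='0' (no match yet)
Bit 16: prefix='00' (no match yet)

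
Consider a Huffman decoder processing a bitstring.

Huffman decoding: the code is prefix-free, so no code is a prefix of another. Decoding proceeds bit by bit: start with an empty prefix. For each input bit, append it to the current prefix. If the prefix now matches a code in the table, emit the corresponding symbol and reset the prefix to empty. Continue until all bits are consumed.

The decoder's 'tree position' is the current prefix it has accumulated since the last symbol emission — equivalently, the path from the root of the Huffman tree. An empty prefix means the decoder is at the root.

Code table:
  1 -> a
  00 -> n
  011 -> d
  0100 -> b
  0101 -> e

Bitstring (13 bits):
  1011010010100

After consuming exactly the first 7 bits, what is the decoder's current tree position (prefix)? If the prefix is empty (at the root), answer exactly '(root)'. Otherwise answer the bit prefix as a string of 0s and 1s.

Bit 0: prefix='1' -> emit 'a', reset
Bit 1: prefix='0' (no match yet)
Bit 2: prefix='01' (no match yet)
Bit 3: prefix='011' -> emit 'd', reset
Bit 4: prefix='0' (no match yet)
Bit 5: prefix='01' (no match yet)
Bit 6: prefix='010' (no match yet)

Answer: 010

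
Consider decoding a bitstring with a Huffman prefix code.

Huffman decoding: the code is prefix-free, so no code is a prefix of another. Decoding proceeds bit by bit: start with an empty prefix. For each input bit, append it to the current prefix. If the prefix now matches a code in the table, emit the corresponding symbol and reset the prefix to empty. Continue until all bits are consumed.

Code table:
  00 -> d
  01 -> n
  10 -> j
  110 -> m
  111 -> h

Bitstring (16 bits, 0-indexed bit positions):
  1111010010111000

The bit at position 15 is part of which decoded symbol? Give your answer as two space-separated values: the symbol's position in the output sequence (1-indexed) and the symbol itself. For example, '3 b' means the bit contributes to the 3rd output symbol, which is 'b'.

Answer: 7 d

Derivation:
Bit 0: prefix='1' (no match yet)
Bit 1: prefix='11' (no match yet)
Bit 2: prefix='111' -> emit 'h', reset
Bit 3: prefix='1' (no match yet)
Bit 4: prefix='10' -> emit 'j', reset
Bit 5: prefix='1' (no match yet)
Bit 6: prefix='10' -> emit 'j', reset
Bit 7: prefix='0' (no match yet)
Bit 8: prefix='01' -> emit 'n', reset
Bit 9: prefix='0' (no match yet)
Bit 10: prefix='01' -> emit 'n', reset
Bit 11: prefix='1' (no match yet)
Bit 12: prefix='11' (no match yet)
Bit 13: prefix='110' -> emit 'm', reset
Bit 14: prefix='0' (no match yet)
Bit 15: prefix='00' -> emit 'd', reset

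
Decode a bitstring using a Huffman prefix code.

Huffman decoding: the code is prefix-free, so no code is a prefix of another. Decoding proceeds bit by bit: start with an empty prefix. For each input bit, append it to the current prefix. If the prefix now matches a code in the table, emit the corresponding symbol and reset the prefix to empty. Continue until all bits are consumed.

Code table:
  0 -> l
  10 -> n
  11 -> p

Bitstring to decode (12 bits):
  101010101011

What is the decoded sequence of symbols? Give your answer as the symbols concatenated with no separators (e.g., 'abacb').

Answer: nnnnnp

Derivation:
Bit 0: prefix='1' (no match yet)
Bit 1: prefix='10' -> emit 'n', reset
Bit 2: prefix='1' (no match yet)
Bit 3: prefix='10' -> emit 'n', reset
Bit 4: prefix='1' (no match yet)
Bit 5: prefix='10' -> emit 'n', reset
Bit 6: prefix='1' (no match yet)
Bit 7: prefix='10' -> emit 'n', reset
Bit 8: prefix='1' (no match yet)
Bit 9: prefix='10' -> emit 'n', reset
Bit 10: prefix='1' (no match yet)
Bit 11: prefix='11' -> emit 'p', reset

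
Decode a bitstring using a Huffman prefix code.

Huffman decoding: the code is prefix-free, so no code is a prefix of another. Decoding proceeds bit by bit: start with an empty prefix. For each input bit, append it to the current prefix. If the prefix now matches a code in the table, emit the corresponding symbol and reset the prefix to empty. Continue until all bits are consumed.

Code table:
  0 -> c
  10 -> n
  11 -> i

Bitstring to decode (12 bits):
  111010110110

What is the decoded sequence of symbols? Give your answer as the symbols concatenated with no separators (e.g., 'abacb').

Answer: innicic

Derivation:
Bit 0: prefix='1' (no match yet)
Bit 1: prefix='11' -> emit 'i', reset
Bit 2: prefix='1' (no match yet)
Bit 3: prefix='10' -> emit 'n', reset
Bit 4: prefix='1' (no match yet)
Bit 5: prefix='10' -> emit 'n', reset
Bit 6: prefix='1' (no match yet)
Bit 7: prefix='11' -> emit 'i', reset
Bit 8: prefix='0' -> emit 'c', reset
Bit 9: prefix='1' (no match yet)
Bit 10: prefix='11' -> emit 'i', reset
Bit 11: prefix='0' -> emit 'c', reset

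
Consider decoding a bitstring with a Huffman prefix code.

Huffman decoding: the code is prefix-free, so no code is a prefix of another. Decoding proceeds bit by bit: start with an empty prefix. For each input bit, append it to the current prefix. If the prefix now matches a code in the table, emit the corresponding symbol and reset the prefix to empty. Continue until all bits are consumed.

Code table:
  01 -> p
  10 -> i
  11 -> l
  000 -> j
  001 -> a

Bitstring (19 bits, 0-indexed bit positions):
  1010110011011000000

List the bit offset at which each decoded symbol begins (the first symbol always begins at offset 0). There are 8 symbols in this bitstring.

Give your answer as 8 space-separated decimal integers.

Answer: 0 2 4 6 9 11 13 16

Derivation:
Bit 0: prefix='1' (no match yet)
Bit 1: prefix='10' -> emit 'i', reset
Bit 2: prefix='1' (no match yet)
Bit 3: prefix='10' -> emit 'i', reset
Bit 4: prefix='1' (no match yet)
Bit 5: prefix='11' -> emit 'l', reset
Bit 6: prefix='0' (no match yet)
Bit 7: prefix='00' (no match yet)
Bit 8: prefix='001' -> emit 'a', reset
Bit 9: prefix='1' (no match yet)
Bit 10: prefix='10' -> emit 'i', reset
Bit 11: prefix='1' (no match yet)
Bit 12: prefix='11' -> emit 'l', reset
Bit 13: prefix='0' (no match yet)
Bit 14: prefix='00' (no match yet)
Bit 15: prefix='000' -> emit 'j', reset
Bit 16: prefix='0' (no match yet)
Bit 17: prefix='00' (no match yet)
Bit 18: prefix='000' -> emit 'j', reset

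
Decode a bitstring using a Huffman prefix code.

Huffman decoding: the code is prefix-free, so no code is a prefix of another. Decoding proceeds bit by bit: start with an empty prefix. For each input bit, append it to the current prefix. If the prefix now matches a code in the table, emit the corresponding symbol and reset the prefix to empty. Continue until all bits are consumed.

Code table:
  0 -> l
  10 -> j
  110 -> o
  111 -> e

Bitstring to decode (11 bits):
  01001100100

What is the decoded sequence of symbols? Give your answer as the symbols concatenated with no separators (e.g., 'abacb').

Bit 0: prefix='0' -> emit 'l', reset
Bit 1: prefix='1' (no match yet)
Bit 2: prefix='10' -> emit 'j', reset
Bit 3: prefix='0' -> emit 'l', reset
Bit 4: prefix='1' (no match yet)
Bit 5: prefix='11' (no match yet)
Bit 6: prefix='110' -> emit 'o', reset
Bit 7: prefix='0' -> emit 'l', reset
Bit 8: prefix='1' (no match yet)
Bit 9: prefix='10' -> emit 'j', reset
Bit 10: prefix='0' -> emit 'l', reset

Answer: ljloljl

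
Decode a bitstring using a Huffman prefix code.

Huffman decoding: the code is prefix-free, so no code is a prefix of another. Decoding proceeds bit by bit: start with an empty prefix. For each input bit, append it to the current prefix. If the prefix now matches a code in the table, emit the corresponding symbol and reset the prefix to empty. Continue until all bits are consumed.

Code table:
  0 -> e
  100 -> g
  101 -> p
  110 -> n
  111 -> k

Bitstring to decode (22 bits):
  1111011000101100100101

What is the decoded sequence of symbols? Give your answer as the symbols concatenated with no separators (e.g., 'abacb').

Answer: kpgepggp

Derivation:
Bit 0: prefix='1' (no match yet)
Bit 1: prefix='11' (no match yet)
Bit 2: prefix='111' -> emit 'k', reset
Bit 3: prefix='1' (no match yet)
Bit 4: prefix='10' (no match yet)
Bit 5: prefix='101' -> emit 'p', reset
Bit 6: prefix='1' (no match yet)
Bit 7: prefix='10' (no match yet)
Bit 8: prefix='100' -> emit 'g', reset
Bit 9: prefix='0' -> emit 'e', reset
Bit 10: prefix='1' (no match yet)
Bit 11: prefix='10' (no match yet)
Bit 12: prefix='101' -> emit 'p', reset
Bit 13: prefix='1' (no match yet)
Bit 14: prefix='10' (no match yet)
Bit 15: prefix='100' -> emit 'g', reset
Bit 16: prefix='1' (no match yet)
Bit 17: prefix='10' (no match yet)
Bit 18: prefix='100' -> emit 'g', reset
Bit 19: prefix='1' (no match yet)
Bit 20: prefix='10' (no match yet)
Bit 21: prefix='101' -> emit 'p', reset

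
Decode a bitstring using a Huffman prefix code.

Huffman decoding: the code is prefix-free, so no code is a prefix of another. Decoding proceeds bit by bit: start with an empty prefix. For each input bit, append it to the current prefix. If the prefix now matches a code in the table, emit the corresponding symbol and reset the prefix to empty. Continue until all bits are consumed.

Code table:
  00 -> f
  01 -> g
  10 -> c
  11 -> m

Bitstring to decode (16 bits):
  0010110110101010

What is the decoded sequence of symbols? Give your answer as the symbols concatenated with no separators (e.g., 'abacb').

Bit 0: prefix='0' (no match yet)
Bit 1: prefix='00' -> emit 'f', reset
Bit 2: prefix='1' (no match yet)
Bit 3: prefix='10' -> emit 'c', reset
Bit 4: prefix='1' (no match yet)
Bit 5: prefix='11' -> emit 'm', reset
Bit 6: prefix='0' (no match yet)
Bit 7: prefix='01' -> emit 'g', reset
Bit 8: prefix='1' (no match yet)
Bit 9: prefix='10' -> emit 'c', reset
Bit 10: prefix='1' (no match yet)
Bit 11: prefix='10' -> emit 'c', reset
Bit 12: prefix='1' (no match yet)
Bit 13: prefix='10' -> emit 'c', reset
Bit 14: prefix='1' (no match yet)
Bit 15: prefix='10' -> emit 'c', reset

Answer: fcmgcccc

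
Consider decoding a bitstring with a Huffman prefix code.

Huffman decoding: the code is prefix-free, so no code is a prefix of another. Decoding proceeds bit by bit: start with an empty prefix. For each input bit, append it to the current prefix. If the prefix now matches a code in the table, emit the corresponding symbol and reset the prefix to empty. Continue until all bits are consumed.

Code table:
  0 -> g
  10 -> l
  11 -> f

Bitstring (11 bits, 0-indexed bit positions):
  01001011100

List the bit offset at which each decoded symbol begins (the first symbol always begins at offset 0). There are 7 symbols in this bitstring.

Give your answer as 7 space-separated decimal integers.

Answer: 0 1 3 4 6 8 10

Derivation:
Bit 0: prefix='0' -> emit 'g', reset
Bit 1: prefix='1' (no match yet)
Bit 2: prefix='10' -> emit 'l', reset
Bit 3: prefix='0' -> emit 'g', reset
Bit 4: prefix='1' (no match yet)
Bit 5: prefix='10' -> emit 'l', reset
Bit 6: prefix='1' (no match yet)
Bit 7: prefix='11' -> emit 'f', reset
Bit 8: prefix='1' (no match yet)
Bit 9: prefix='10' -> emit 'l', reset
Bit 10: prefix='0' -> emit 'g', reset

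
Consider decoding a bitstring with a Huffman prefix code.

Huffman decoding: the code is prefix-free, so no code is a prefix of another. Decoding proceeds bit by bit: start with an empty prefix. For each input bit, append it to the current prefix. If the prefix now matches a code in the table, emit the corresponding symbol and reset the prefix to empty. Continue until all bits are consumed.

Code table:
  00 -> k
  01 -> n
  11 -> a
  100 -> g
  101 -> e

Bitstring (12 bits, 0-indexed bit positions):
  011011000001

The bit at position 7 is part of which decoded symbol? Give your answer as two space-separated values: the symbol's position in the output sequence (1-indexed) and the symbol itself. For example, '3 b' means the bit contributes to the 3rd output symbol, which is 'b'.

Answer: 3 g

Derivation:
Bit 0: prefix='0' (no match yet)
Bit 1: prefix='01' -> emit 'n', reset
Bit 2: prefix='1' (no match yet)
Bit 3: prefix='10' (no match yet)
Bit 4: prefix='101' -> emit 'e', reset
Bit 5: prefix='1' (no match yet)
Bit 6: prefix='10' (no match yet)
Bit 7: prefix='100' -> emit 'g', reset
Bit 8: prefix='0' (no match yet)
Bit 9: prefix='00' -> emit 'k', reset
Bit 10: prefix='0' (no match yet)
Bit 11: prefix='01' -> emit 'n', reset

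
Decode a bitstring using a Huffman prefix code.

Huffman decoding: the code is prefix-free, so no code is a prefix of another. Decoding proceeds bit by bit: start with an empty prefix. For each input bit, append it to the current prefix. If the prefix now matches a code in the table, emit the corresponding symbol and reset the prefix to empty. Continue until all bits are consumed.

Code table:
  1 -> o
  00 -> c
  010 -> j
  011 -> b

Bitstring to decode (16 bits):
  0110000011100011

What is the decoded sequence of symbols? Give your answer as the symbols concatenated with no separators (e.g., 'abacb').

Answer: bccbocb

Derivation:
Bit 0: prefix='0' (no match yet)
Bit 1: prefix='01' (no match yet)
Bit 2: prefix='011' -> emit 'b', reset
Bit 3: prefix='0' (no match yet)
Bit 4: prefix='00' -> emit 'c', reset
Bit 5: prefix='0' (no match yet)
Bit 6: prefix='00' -> emit 'c', reset
Bit 7: prefix='0' (no match yet)
Bit 8: prefix='01' (no match yet)
Bit 9: prefix='011' -> emit 'b', reset
Bit 10: prefix='1' -> emit 'o', reset
Bit 11: prefix='0' (no match yet)
Bit 12: prefix='00' -> emit 'c', reset
Bit 13: prefix='0' (no match yet)
Bit 14: prefix='01' (no match yet)
Bit 15: prefix='011' -> emit 'b', reset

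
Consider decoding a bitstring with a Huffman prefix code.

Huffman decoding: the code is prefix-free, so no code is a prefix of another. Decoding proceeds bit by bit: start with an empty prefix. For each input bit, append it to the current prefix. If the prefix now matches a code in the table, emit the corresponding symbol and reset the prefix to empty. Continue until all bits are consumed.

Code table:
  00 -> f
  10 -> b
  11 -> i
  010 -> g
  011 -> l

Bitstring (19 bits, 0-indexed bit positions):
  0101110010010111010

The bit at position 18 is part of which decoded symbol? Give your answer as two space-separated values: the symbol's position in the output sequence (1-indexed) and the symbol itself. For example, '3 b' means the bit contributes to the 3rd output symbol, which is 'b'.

Bit 0: prefix='0' (no match yet)
Bit 1: prefix='01' (no match yet)
Bit 2: prefix='010' -> emit 'g', reset
Bit 3: prefix='1' (no match yet)
Bit 4: prefix='11' -> emit 'i', reset
Bit 5: prefix='1' (no match yet)
Bit 6: prefix='10' -> emit 'b', reset
Bit 7: prefix='0' (no match yet)
Bit 8: prefix='01' (no match yet)
Bit 9: prefix='010' -> emit 'g', reset
Bit 10: prefix='0' (no match yet)
Bit 11: prefix='01' (no match yet)
Bit 12: prefix='010' -> emit 'g', reset
Bit 13: prefix='1' (no match yet)
Bit 14: prefix='11' -> emit 'i', reset
Bit 15: prefix='1' (no match yet)
Bit 16: prefix='10' -> emit 'b', reset
Bit 17: prefix='1' (no match yet)
Bit 18: prefix='10' -> emit 'b', reset

Answer: 8 b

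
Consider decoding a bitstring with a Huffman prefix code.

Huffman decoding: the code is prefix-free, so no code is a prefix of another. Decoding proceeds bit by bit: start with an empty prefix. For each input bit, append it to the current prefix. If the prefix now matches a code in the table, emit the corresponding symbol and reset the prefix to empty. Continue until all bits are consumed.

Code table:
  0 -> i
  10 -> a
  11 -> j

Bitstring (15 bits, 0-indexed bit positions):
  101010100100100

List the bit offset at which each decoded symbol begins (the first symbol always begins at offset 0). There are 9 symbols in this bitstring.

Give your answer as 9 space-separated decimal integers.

Answer: 0 2 4 6 8 9 11 12 14

Derivation:
Bit 0: prefix='1' (no match yet)
Bit 1: prefix='10' -> emit 'a', reset
Bit 2: prefix='1' (no match yet)
Bit 3: prefix='10' -> emit 'a', reset
Bit 4: prefix='1' (no match yet)
Bit 5: prefix='10' -> emit 'a', reset
Bit 6: prefix='1' (no match yet)
Bit 7: prefix='10' -> emit 'a', reset
Bit 8: prefix='0' -> emit 'i', reset
Bit 9: prefix='1' (no match yet)
Bit 10: prefix='10' -> emit 'a', reset
Bit 11: prefix='0' -> emit 'i', reset
Bit 12: prefix='1' (no match yet)
Bit 13: prefix='10' -> emit 'a', reset
Bit 14: prefix='0' -> emit 'i', reset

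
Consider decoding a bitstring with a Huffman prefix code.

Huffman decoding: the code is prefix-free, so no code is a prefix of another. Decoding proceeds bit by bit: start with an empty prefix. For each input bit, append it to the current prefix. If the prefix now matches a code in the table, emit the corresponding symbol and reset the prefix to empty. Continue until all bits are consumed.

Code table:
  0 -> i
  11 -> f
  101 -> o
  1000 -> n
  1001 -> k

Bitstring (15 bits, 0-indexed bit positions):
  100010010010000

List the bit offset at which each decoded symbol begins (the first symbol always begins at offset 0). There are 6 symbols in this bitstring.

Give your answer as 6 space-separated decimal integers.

Answer: 0 4 8 9 10 14

Derivation:
Bit 0: prefix='1' (no match yet)
Bit 1: prefix='10' (no match yet)
Bit 2: prefix='100' (no match yet)
Bit 3: prefix='1000' -> emit 'n', reset
Bit 4: prefix='1' (no match yet)
Bit 5: prefix='10' (no match yet)
Bit 6: prefix='100' (no match yet)
Bit 7: prefix='1001' -> emit 'k', reset
Bit 8: prefix='0' -> emit 'i', reset
Bit 9: prefix='0' -> emit 'i', reset
Bit 10: prefix='1' (no match yet)
Bit 11: prefix='10' (no match yet)
Bit 12: prefix='100' (no match yet)
Bit 13: prefix='1000' -> emit 'n', reset
Bit 14: prefix='0' -> emit 'i', reset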